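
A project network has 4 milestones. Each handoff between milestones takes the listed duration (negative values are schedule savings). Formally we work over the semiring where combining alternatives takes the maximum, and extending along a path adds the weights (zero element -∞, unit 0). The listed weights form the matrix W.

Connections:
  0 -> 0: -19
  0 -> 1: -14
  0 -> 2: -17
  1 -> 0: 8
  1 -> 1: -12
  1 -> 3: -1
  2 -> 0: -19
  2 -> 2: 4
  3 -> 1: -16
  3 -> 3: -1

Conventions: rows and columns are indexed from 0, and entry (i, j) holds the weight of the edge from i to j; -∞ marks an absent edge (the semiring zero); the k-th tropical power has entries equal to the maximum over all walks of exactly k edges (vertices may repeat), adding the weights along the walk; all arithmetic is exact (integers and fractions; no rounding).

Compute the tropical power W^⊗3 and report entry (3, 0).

W^⊗2:
  [-6, -26, -13, -15]
  [-4, -6, -9, -2]
  [-15, -33, 8, -∞]
  [-8, -17, -∞, -2]
W^⊗3:
  [-18, -20, -9, -16]
  [2, -18, -5, -3]
  [-11, -29, 12, -34]
  [-9, -18, -25, -3]
Key observation: the optimum is the walk 3->3->1->0, with weight (-1) + (-16) + 8 = -9.
Optimal value attained by: walk 3->3->1->0.
Answer: (W^⊗3)[3][0] = -9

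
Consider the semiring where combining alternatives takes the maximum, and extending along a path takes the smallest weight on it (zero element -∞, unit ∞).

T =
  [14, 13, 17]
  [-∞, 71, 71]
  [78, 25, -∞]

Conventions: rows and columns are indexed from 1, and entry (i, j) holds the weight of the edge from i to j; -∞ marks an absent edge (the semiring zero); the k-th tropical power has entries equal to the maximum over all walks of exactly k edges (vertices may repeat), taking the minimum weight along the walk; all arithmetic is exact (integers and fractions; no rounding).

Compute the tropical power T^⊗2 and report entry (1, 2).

T^⊗2:
  [17, 17, 14]
  [71, 71, 71]
  [14, 25, 25]
Key observation: the optimum is the walk 1->3->2, with weight 17 min 25 = 17.
Optimal value attained by: walk 1->3->2.
Answer: (T^⊗2)[1][2] = 17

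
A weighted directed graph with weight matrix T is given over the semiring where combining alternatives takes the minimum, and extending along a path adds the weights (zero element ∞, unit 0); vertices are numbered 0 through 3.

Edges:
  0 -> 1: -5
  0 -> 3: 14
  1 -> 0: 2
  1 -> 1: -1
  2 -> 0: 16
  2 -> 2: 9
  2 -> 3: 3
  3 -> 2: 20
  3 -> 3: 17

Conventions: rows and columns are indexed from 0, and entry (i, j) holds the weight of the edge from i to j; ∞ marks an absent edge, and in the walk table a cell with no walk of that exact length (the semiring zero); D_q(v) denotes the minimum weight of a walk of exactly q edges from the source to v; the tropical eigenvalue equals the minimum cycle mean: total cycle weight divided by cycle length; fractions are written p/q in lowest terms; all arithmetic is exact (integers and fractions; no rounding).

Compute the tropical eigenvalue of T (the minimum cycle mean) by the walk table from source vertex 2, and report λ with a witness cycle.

q=0: [∞, ∞, 0, ∞]
q=1: [16, ∞, 9, 3]
q=2: [25, 11, 18, 12]
q=3: [13, 10, 27, 21]
q=4: [12, 8, 36, 27]
Optimal cycle mean attained by: cycle 0->1->0, total (-5) + 2, length 2.
Answer: λ = -3/2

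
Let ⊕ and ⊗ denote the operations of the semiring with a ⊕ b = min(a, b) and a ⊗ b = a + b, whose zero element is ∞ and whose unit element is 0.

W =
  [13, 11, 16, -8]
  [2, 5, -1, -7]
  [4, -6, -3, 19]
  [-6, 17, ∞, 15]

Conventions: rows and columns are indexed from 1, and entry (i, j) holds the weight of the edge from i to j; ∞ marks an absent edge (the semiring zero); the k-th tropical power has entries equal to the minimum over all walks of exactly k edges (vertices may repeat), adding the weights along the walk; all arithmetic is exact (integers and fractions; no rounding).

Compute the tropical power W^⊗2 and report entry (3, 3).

W^⊗2:
  [-14, 9, 10, 4]
  [-13, -7, -4, -6]
  [-4, -9, -7, -13]
  [7, 5, 10, -14]
Key observation: the optimum is the walk 3->2->3, with weight (-6) + (-1) = -7.
Optimal value attained by: walk 3->2->3.
Answer: (W^⊗2)[3][3] = -7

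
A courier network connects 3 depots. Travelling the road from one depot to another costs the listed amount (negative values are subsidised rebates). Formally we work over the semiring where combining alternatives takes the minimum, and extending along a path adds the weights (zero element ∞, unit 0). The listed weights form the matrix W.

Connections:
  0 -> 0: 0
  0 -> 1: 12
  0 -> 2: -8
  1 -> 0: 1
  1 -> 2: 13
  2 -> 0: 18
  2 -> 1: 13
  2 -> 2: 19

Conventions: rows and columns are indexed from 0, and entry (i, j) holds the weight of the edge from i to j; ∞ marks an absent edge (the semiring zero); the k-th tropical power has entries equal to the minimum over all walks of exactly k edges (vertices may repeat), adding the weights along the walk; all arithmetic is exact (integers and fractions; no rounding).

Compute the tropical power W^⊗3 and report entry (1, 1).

W^⊗2:
  [0, 5, -8]
  [1, 13, -7]
  [14, 30, 10]
W^⊗3:
  [0, 5, -8]
  [1, 6, -7]
  [14, 23, 6]
Key observation: the optimum is the walk 1->0->2->1, with weight 1 + (-8) + 13 = 6.
Optimal value attained by: walk 1->0->2->1.
Answer: (W^⊗3)[1][1] = 6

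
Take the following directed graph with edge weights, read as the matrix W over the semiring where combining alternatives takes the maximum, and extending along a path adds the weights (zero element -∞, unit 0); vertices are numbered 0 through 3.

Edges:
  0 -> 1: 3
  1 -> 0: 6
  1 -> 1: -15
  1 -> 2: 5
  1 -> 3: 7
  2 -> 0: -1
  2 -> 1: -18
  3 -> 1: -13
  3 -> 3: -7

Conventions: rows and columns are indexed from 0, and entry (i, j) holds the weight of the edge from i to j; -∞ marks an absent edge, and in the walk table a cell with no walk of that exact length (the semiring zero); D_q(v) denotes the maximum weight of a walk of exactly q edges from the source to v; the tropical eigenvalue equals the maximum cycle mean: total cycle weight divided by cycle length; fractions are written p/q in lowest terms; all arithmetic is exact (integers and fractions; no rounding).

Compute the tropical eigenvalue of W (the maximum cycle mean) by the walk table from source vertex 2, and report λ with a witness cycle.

q=0: [-∞, -∞, 0, -∞]
q=1: [-1, -18, -∞, -∞]
q=2: [-12, 2, -13, -11]
q=3: [8, -9, 7, 9]
q=4: [6, 11, -4, 2]
Optimal cycle mean attained by: cycle 0->1->0, total 3 + 6, length 2.
Answer: λ = 9/2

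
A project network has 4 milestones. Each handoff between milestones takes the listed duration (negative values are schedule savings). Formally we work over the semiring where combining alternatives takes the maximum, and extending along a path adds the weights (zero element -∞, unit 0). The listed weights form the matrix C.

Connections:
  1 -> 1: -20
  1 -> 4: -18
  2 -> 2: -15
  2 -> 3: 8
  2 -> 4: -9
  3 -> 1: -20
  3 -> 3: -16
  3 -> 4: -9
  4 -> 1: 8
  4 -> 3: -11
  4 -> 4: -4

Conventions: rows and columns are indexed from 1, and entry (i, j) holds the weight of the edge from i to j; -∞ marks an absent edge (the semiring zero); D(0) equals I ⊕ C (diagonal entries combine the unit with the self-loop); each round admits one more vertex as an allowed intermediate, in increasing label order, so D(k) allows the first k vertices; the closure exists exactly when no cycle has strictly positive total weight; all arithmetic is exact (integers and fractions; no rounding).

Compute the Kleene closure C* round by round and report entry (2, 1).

D(0):
  [0, -∞, -∞, -18]
  [-∞, 0, 8, -9]
  [-20, -∞, 0, -9]
  [8, -∞, -11, 0]
D(1):
  [0, -∞, -∞, -18]
  [-∞, 0, 8, -9]
  [-20, -∞, 0, -9]
  [8, -∞, -11, 0]
D(2):
  [0, -∞, -∞, -18]
  [-∞, 0, 8, -9]
  [-20, -∞, 0, -9]
  [8, -∞, -11, 0]
D(3):
  [0, -∞, -∞, -18]
  [-12, 0, 8, -1]
  [-20, -∞, 0, -9]
  [8, -∞, -11, 0]
D(4):
  [0, -∞, -29, -18]
  [7, 0, 8, -1]
  [-1, -∞, 0, -9]
  [8, -∞, -11, 0]
Answer: C*[2][1] = 7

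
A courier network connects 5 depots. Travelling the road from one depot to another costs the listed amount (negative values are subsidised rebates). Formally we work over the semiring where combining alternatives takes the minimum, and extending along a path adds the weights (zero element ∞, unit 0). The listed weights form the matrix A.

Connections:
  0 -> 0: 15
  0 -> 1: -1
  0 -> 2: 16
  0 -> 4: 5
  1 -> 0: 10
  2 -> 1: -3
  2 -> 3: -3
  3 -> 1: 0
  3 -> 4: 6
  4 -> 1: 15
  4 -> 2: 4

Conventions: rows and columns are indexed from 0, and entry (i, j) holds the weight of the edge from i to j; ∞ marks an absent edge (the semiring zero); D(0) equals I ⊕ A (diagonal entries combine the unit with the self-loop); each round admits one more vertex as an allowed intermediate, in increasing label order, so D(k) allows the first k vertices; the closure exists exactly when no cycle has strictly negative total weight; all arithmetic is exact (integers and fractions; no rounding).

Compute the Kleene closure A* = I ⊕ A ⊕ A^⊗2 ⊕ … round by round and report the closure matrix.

D(0):
  [0, -1, 16, ∞, 5]
  [10, 0, ∞, ∞, ∞]
  [∞, -3, 0, -3, ∞]
  [∞, 0, ∞, 0, 6]
  [∞, 15, 4, ∞, 0]
D(1):
  [0, -1, 16, ∞, 5]
  [10, 0, 26, ∞, 15]
  [∞, -3, 0, -3, ∞]
  [∞, 0, ∞, 0, 6]
  [∞, 15, 4, ∞, 0]
D(2):
  [0, -1, 16, ∞, 5]
  [10, 0, 26, ∞, 15]
  [7, -3, 0, -3, 12]
  [10, 0, 26, 0, 6]
  [25, 15, 4, ∞, 0]
D(3):
  [0, -1, 16, 13, 5]
  [10, 0, 26, 23, 15]
  [7, -3, 0, -3, 12]
  [10, 0, 26, 0, 6]
  [11, 1, 4, 1, 0]
D(4):
  [0, -1, 16, 13, 5]
  [10, 0, 26, 23, 15]
  [7, -3, 0, -3, 3]
  [10, 0, 26, 0, 6]
  [11, 1, 4, 1, 0]
D(5):
  [0, -1, 9, 6, 5]
  [10, 0, 19, 16, 15]
  [7, -3, 0, -3, 3]
  [10, 0, 10, 0, 6]
  [11, 1, 4, 1, 0]
Answer: A* = [[0, -1, 9, 6, 5], [10, 0, 19, 16, 15], [7, -3, 0, -3, 3], [10, 0, 10, 0, 6], [11, 1, 4, 1, 0]]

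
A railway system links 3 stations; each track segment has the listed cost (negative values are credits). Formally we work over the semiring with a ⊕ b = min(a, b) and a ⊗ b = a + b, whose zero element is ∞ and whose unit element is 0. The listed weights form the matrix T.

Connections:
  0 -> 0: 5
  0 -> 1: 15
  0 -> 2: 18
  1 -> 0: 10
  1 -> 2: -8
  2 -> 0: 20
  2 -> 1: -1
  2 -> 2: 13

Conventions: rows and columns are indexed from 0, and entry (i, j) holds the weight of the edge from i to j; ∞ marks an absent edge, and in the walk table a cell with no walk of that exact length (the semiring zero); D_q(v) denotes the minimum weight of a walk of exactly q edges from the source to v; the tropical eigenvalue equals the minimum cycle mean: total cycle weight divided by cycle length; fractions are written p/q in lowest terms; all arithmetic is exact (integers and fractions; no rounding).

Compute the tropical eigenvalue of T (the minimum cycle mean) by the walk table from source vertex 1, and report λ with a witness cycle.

q=0: [∞, 0, ∞]
q=1: [10, ∞, -8]
q=2: [12, -9, 5]
q=3: [1, 4, -17]
Optimal cycle mean attained by: cycle 1->2->1, total (-8) + (-1), length 2.
Answer: λ = -9/2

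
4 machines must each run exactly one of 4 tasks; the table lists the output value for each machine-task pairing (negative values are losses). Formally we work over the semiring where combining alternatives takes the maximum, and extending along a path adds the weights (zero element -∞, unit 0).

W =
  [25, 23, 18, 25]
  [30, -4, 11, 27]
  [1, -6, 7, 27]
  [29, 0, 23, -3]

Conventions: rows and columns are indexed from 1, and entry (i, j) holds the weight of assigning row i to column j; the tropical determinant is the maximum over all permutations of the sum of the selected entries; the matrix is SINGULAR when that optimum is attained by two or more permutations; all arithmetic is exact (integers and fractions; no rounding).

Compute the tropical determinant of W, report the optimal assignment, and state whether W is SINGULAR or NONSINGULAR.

σ = (1, 2, 3, 4): 25 + (-4) + 7 + (-3) = 25
σ = (1, 2, 4, 3): 25 + (-4) + 27 + 23 = 71
σ = (1, 3, 2, 4): 25 + 11 + (-6) + (-3) = 27
σ = (1, 3, 4, 2): 25 + 11 + 27 + 0 = 63
σ = (1, 4, 2, 3): 25 + 27 + (-6) + 23 = 69
σ = (1, 4, 3, 2): 25 + 27 + 7 + 0 = 59
σ = (2, 1, 3, 4): 23 + 30 + 7 + (-3) = 57
σ = (2, 1, 4, 3): 23 + 30 + 27 + 23 = 103
σ = (2, 3, 1, 4): 23 + 11 + 1 + (-3) = 32
σ = (2, 3, 4, 1): 23 + 11 + 27 + 29 = 90
σ = (2, 4, 1, 3): 23 + 27 + 1 + 23 = 74
σ = (2, 4, 3, 1): 23 + 27 + 7 + 29 = 86
σ = (3, 1, 2, 4): 18 + 30 + (-6) + (-3) = 39
σ = (3, 1, 4, 2): 18 + 30 + 27 + 0 = 75
σ = (3, 2, 1, 4): 18 + (-4) + 1 + (-3) = 12
σ = (3, 2, 4, 1): 18 + (-4) + 27 + 29 = 70
σ = (3, 4, 1, 2): 18 + 27 + 1 + 0 = 46
σ = (3, 4, 2, 1): 18 + 27 + (-6) + 29 = 68
σ = (4, 1, 2, 3): 25 + 30 + (-6) + 23 = 72
σ = (4, 1, 3, 2): 25 + 30 + 7 + 0 = 62
σ = (4, 2, 1, 3): 25 + (-4) + 1 + 23 = 45
σ = (4, 2, 3, 1): 25 + (-4) + 7 + 29 = 57
σ = (4, 3, 1, 2): 25 + 11 + 1 + 0 = 37
σ = (4, 3, 2, 1): 25 + 11 + (-6) + 29 = 59
Optimal value attained by: σ = (2, 1, 4, 3).
Answer: det⊕(W) = 103; verdict: NONSINGULAR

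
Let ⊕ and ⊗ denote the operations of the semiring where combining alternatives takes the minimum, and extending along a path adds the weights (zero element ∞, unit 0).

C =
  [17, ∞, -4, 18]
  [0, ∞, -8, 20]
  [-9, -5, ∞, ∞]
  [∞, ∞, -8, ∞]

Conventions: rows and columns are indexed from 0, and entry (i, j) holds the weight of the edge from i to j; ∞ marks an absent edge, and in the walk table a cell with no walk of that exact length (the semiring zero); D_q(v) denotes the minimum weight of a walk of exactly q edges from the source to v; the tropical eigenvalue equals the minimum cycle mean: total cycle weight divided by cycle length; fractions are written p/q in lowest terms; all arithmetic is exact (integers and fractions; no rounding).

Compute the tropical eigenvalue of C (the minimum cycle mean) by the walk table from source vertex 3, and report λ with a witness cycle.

q=0: [∞, ∞, ∞, 0]
q=1: [∞, ∞, -8, ∞]
q=2: [-17, -13, ∞, ∞]
q=3: [-13, ∞, -21, 1]
q=4: [-30, -26, -17, 5]
Optimal cycle mean attained by: cycle 0->2->0, total (-4) + (-9), length 2.
Answer: λ = -13/2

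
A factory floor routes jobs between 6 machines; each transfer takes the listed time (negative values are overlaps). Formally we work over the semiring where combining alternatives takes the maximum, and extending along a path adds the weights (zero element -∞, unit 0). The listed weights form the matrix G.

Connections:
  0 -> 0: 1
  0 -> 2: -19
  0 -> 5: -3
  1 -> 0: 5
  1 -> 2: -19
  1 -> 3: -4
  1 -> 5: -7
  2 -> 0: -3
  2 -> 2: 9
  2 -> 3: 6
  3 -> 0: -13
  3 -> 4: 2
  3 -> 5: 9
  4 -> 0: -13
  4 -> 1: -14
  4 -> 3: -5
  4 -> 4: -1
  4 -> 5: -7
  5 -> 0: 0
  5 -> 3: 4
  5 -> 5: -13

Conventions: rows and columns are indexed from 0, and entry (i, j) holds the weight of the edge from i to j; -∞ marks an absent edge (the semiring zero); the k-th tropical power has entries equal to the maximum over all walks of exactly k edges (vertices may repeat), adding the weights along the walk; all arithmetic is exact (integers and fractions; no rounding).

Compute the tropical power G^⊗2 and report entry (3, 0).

G^⊗2:
  [2, -∞, -10, 1, -∞, -2]
  [6, -∞, -10, -3, -2, 5]
  [6, -∞, 18, 15, 8, 15]
  [9, -12, -32, 13, 1, -4]
  [-7, -15, -32, -3, -2, 4]
  [1, -∞, -19, -9, 6, 13]
Key observation: the optimum is the walk 3->5->0, with weight 9 + 0 = 9.
Optimal value attained by: walk 3->5->0.
Answer: (G^⊗2)[3][0] = 9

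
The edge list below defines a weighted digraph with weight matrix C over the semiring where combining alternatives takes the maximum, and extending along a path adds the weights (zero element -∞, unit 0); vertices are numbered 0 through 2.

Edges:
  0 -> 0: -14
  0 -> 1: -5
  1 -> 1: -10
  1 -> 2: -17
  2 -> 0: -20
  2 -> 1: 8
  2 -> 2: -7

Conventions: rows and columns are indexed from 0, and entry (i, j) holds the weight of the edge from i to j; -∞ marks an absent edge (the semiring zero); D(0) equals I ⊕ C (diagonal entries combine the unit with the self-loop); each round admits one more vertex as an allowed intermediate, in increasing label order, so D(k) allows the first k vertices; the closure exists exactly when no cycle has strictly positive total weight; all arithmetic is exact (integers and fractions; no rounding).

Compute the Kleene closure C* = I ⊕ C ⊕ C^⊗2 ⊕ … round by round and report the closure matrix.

D(0):
  [0, -5, -∞]
  [-∞, 0, -17]
  [-20, 8, 0]
D(1):
  [0, -5, -∞]
  [-∞, 0, -17]
  [-20, 8, 0]
D(2):
  [0, -5, -22]
  [-∞, 0, -17]
  [-20, 8, 0]
D(3):
  [0, -5, -22]
  [-37, 0, -17]
  [-20, 8, 0]
Answer: C* = [[0, -5, -22], [-37, 0, -17], [-20, 8, 0]]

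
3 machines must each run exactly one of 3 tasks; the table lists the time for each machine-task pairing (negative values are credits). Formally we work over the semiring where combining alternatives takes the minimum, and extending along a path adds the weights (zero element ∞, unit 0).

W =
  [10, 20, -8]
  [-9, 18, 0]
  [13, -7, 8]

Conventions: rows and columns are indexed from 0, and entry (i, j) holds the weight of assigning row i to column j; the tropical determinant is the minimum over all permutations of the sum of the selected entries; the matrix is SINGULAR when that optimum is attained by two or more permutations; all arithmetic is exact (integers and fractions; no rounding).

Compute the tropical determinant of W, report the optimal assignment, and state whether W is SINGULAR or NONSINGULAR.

σ = (0, 1, 2): 10 + 18 + 8 = 36
σ = (0, 2, 1): 10 + 0 + (-7) = 3
σ = (1, 0, 2): 20 + (-9) + 8 = 19
σ = (1, 2, 0): 20 + 0 + 13 = 33
σ = (2, 0, 1): (-8) + (-9) + (-7) = -24
σ = (2, 1, 0): (-8) + 18 + 13 = 23
Optimal value attained by: σ = (2, 0, 1).
Answer: det⊕(W) = -24; verdict: NONSINGULAR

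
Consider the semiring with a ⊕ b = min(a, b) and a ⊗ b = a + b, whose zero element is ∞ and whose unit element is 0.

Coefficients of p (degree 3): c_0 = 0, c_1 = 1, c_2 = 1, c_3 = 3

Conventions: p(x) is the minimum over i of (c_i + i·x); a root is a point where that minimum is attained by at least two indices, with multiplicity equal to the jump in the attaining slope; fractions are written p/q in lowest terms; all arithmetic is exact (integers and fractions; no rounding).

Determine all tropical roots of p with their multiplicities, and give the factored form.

hull edge (i=0, c=0) to (i=2, c=1): slope 1/2, span 2
hull edge (i=2, c=1) to (i=3, c=3): slope 2, span 1
Factored form: p(x) = 3 ⊗ (x ⊕ (-2)) ⊗ (x ⊕ (-1/2)) ⊗ (x ⊕ (-1/2))
Answer: roots = -2 (mult 1), -1/2 (mult 2)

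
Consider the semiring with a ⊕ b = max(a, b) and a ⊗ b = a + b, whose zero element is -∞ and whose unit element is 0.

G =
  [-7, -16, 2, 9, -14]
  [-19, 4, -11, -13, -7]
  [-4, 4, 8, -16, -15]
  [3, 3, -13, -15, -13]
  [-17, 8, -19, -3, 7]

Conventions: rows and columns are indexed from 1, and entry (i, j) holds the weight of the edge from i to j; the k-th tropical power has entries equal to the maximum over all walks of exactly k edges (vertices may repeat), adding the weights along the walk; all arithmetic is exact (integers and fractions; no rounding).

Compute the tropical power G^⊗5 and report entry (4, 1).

G^⊗2:
  [12, 12, 10, 2, -4]
  [-10, 8, -3, -9, 0]
  [4, 12, 16, 5, -3]
  [-4, 7, 5, 12, -4]
  [0, 15, -3, 4, 14]
G^⊗3:
  [6, 16, 18, 21, 5]
  [-6, 12, 5, -1, 7]
  [12, 20, 24, 13, 5]
  [15, 15, 13, 5, 3]
  [7, 22, 5, 11, 21]
G^⊗4:
  [24, 24, 26, 15, 12]
  [2, 16, 13, 4, 14]
  [20, 28, 32, 21, 13]
  [9, 19, 21, 24, 10]
  [14, 29, 13, 18, 28]
G^⊗5:
  [22, 30, 34, 33, 19]
  [9, 22, 21, 11, 21]
  [28, 36, 40, 29, 21]
  [27, 27, 29, 18, 17]
  [21, 36, 21, 25, 35]
Key observation: the optimum is the walk 4->1->4->1->4->1, with weight 3 + 9 + 3 + 9 + 3 = 27.
Optimal value attained by: walk 4->1->4->1->4->1.
Answer: (G^⊗5)[4][1] = 27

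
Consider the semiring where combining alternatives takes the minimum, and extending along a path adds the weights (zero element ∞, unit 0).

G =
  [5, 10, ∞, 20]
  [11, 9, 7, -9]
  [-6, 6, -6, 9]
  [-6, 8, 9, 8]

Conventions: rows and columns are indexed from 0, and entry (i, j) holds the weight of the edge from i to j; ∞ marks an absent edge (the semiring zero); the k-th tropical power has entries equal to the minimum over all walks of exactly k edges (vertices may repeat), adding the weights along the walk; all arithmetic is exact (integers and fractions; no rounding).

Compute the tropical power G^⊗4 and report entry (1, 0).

G^⊗2:
  [10, 15, 17, 1]
  [-15, -1, 0, -1]
  [-12, 0, -12, -3]
  [-1, 4, 3, -1]
G^⊗3:
  [-5, 9, 10, 6]
  [-10, -5, -6, -10]
  [-18, -6, -18, -9]
  [-7, 7, -3, -5]
G^⊗4:
  [0, 5, 4, 0]
  [-16, -2, -12, -14]
  [-24, -12, -24, -15]
  [-11, 3, -9, -2]
Key observation: the optimum is the walk 1->3->1->3->0, with weight (-9) + 8 + (-9) + (-6) = -16.
Optimal value attained by: walk 1->3->1->3->0.
Answer: (G^⊗4)[1][0] = -16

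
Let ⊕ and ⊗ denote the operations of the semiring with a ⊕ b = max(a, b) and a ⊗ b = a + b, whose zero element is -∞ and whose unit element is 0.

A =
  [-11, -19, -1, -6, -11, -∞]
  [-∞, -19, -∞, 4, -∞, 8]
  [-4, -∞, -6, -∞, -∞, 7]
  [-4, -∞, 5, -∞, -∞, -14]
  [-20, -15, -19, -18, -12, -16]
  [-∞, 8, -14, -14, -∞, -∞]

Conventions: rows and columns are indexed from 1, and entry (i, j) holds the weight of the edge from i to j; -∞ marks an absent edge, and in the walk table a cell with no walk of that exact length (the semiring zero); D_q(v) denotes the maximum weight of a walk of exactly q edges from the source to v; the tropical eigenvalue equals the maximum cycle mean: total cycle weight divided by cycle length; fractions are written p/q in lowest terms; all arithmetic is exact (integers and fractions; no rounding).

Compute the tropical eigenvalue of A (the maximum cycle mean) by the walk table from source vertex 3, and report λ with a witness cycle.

q=0: [-∞, -∞, 0, -∞, -∞, -∞]
q=1: [-4, -∞, -6, -∞, -∞, 7]
q=2: [-10, 15, -5, -7, -15, 1]
q=3: [-9, 9, -2, 19, -21, 23]
q=4: [15, 31, 24, 13, -20, 17]
q=5: [20, 25, 18, 35, 4, 39]
q=6: [31, 47, 40, 29, 9, 33]
Optimal cycle mean attained by: cycle 2->6->2, total 8 + 8, length 2.
Answer: λ = 8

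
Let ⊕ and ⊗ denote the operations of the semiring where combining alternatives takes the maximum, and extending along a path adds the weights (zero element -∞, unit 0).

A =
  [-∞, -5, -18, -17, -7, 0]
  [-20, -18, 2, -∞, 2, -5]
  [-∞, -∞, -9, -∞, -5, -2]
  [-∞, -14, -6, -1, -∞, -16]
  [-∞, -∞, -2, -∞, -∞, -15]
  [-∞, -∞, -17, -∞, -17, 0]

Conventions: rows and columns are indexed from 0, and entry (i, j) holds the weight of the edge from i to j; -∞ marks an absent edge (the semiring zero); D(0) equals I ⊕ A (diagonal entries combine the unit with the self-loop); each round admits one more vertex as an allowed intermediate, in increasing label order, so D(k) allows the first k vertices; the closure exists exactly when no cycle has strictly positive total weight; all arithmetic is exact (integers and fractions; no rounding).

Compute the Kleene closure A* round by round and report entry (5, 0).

D(0):
  [0, -5, -18, -17, -7, 0]
  [-20, 0, 2, -∞, 2, -5]
  [-∞, -∞, 0, -∞, -5, -2]
  [-∞, -14, -6, 0, -∞, -16]
  [-∞, -∞, -2, -∞, 0, -15]
  [-∞, -∞, -17, -∞, -17, 0]
D(1):
  [0, -5, -18, -17, -7, 0]
  [-20, 0, 2, -37, 2, -5]
  [-∞, -∞, 0, -∞, -5, -2]
  [-∞, -14, -6, 0, -∞, -16]
  [-∞, -∞, -2, -∞, 0, -15]
  [-∞, -∞, -17, -∞, -17, 0]
D(2):
  [0, -5, -3, -17, -3, 0]
  [-20, 0, 2, -37, 2, -5]
  [-∞, -∞, 0, -∞, -5, -2]
  [-34, -14, -6, 0, -12, -16]
  [-∞, -∞, -2, -∞, 0, -15]
  [-∞, -∞, -17, -∞, -17, 0]
D(3):
  [0, -5, -3, -17, -3, 0]
  [-20, 0, 2, -37, 2, 0]
  [-∞, -∞, 0, -∞, -5, -2]
  [-34, -14, -6, 0, -11, -8]
  [-∞, -∞, -2, -∞, 0, -4]
  [-∞, -∞, -17, -∞, -17, 0]
D(4):
  [0, -5, -3, -17, -3, 0]
  [-20, 0, 2, -37, 2, 0]
  [-∞, -∞, 0, -∞, -5, -2]
  [-34, -14, -6, 0, -11, -8]
  [-∞, -∞, -2, -∞, 0, -4]
  [-∞, -∞, -17, -∞, -17, 0]
D(5):
  [0, -5, -3, -17, -3, 0]
  [-20, 0, 2, -37, 2, 0]
  [-∞, -∞, 0, -∞, -5, -2]
  [-34, -14, -6, 0, -11, -8]
  [-∞, -∞, -2, -∞, 0, -4]
  [-∞, -∞, -17, -∞, -17, 0]
D(6):
  [0, -5, -3, -17, -3, 0]
  [-20, 0, 2, -37, 2, 0]
  [-∞, -∞, 0, -∞, -5, -2]
  [-34, -14, -6, 0, -11, -8]
  [-∞, -∞, -2, -∞, 0, -4]
  [-∞, -∞, -17, -∞, -17, 0]
Answer: A*[5][0] = -∞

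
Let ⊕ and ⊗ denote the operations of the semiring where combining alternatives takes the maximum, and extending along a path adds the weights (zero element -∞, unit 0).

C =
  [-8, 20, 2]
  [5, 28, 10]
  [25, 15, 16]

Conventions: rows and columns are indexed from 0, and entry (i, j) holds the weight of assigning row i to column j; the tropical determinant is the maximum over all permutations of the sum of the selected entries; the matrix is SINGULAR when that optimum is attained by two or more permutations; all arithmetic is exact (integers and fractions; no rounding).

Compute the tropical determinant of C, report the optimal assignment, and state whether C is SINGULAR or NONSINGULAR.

σ = (0, 1, 2): (-8) + 28 + 16 = 36
σ = (0, 2, 1): (-8) + 10 + 15 = 17
σ = (1, 0, 2): 20 + 5 + 16 = 41
σ = (1, 2, 0): 20 + 10 + 25 = 55
σ = (2, 0, 1): 2 + 5 + 15 = 22
σ = (2, 1, 0): 2 + 28 + 25 = 55
Optimal value attained by: σ = (1, 2, 0).
Answer: det⊕(C) = 55; verdict: SINGULAR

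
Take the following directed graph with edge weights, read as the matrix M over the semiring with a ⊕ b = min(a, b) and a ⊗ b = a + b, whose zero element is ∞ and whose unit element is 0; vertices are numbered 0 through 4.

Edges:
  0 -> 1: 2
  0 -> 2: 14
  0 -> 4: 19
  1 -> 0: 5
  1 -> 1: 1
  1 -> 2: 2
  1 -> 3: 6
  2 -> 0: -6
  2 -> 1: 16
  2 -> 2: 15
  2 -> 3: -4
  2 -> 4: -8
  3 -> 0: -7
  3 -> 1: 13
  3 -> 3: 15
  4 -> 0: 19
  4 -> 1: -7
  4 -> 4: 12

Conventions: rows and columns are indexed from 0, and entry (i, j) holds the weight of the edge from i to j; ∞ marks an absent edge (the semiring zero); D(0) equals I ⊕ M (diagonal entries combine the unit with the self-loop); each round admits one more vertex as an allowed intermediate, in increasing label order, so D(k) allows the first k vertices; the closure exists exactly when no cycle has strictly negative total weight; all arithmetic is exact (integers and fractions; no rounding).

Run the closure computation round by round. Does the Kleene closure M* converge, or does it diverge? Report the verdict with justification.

D(0):
  [0, 2, 14, ∞, 19]
  [5, 0, 2, 6, ∞]
  [-6, 16, 0, -4, -8]
  [-7, 13, ∞, 0, ∞]
  [19, -7, ∞, ∞, 0]
D(1):
  [0, 2, 14, ∞, 19]
  [5, 0, 2, 6, 24]
  [-6, -4, 0, -4, -8]
  [-7, -5, 7, 0, 12]
  [19, -7, 33, ∞, 0]
Detection: at round 2, diagonal entry (2, 2) turns strictly negative.
Key observation: the cycle 2->0->1->2 has total weight (-6) + 2 + 2, which is strictly negative.
Answer: DIVERGES — negative cycle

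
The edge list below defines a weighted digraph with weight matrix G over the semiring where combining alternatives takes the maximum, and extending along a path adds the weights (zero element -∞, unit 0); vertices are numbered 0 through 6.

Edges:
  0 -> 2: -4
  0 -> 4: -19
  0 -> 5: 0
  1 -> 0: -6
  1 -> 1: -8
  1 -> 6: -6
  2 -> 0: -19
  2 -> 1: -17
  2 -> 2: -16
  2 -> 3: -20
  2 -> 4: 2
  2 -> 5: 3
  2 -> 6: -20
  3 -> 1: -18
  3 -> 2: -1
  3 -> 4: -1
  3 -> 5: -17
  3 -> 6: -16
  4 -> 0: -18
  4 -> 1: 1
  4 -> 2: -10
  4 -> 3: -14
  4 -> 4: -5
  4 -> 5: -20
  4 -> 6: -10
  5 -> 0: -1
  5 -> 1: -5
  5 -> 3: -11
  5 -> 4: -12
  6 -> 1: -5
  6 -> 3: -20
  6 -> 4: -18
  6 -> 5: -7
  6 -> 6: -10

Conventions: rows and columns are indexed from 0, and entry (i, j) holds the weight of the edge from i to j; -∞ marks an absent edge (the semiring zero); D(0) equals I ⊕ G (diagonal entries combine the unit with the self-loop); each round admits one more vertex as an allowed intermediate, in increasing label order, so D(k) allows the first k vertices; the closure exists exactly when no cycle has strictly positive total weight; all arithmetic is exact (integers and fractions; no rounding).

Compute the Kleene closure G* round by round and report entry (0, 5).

D(0):
  [0, -∞, -4, -∞, -19, 0, -∞]
  [-6, 0, -∞, -∞, -∞, -∞, -6]
  [-19, -17, 0, -20, 2, 3, -20]
  [-∞, -18, -1, 0, -1, -17, -16]
  [-18, 1, -10, -14, 0, -20, -10]
  [-1, -5, -∞, -11, -12, 0, -∞]
  [-∞, -5, -∞, -20, -18, -7, 0]
D(1):
  [0, -∞, -4, -∞, -19, 0, -∞]
  [-6, 0, -10, -∞, -25, -6, -6]
  [-19, -17, 0, -20, 2, 3, -20]
  [-∞, -18, -1, 0, -1, -17, -16]
  [-18, 1, -10, -14, 0, -18, -10]
  [-1, -5, -5, -11, -12, 0, -∞]
  [-∞, -5, -∞, -20, -18, -7, 0]
D(2):
  [0, -∞, -4, -∞, -19, 0, -∞]
  [-6, 0, -10, -∞, -25, -6, -6]
  [-19, -17, 0, -20, 2, 3, -20]
  [-24, -18, -1, 0, -1, -17, -16]
  [-5, 1, -9, -14, 0, -5, -5]
  [-1, -5, -5, -11, -12, 0, -11]
  [-11, -5, -15, -20, -18, -7, 0]
D(3):
  [0, -21, -4, -24, -2, 0, -24]
  [-6, 0, -10, -30, -8, -6, -6]
  [-19, -17, 0, -20, 2, 3, -20]
  [-20, -18, -1, 0, 1, 2, -16]
  [-5, 1, -9, -14, 0, -5, -5]
  [-1, -5, -5, -11, -3, 0, -11]
  [-11, -5, -15, -20, -13, -7, 0]
D(4):
  [0, -21, -4, -24, -2, 0, -24]
  [-6, 0, -10, -30, -8, -6, -6]
  [-19, -17, 0, -20, 2, 3, -20]
  [-20, -18, -1, 0, 1, 2, -16]
  [-5, 1, -9, -14, 0, -5, -5]
  [-1, -5, -5, -11, -3, 0, -11]
  [-11, -5, -15, -20, -13, -7, 0]
D(5):
  [0, -1, -4, -16, -2, 0, -7]
  [-6, 0, -10, -22, -8, -6, -6]
  [-3, 3, 0, -12, 2, 3, -3]
  [-4, 2, -1, 0, 1, 2, -4]
  [-5, 1, -9, -14, 0, -5, -5]
  [-1, -2, -5, -11, -3, 0, -8]
  [-11, -5, -15, -20, -13, -7, 0]
D(6):
  [0, -1, -4, -11, -2, 0, -7]
  [-6, 0, -10, -17, -8, -6, -6]
  [2, 3, 0, -8, 2, 3, -3]
  [1, 2, -1, 0, 1, 2, -4]
  [-5, 1, -9, -14, 0, -5, -5]
  [-1, -2, -5, -11, -3, 0, -8]
  [-8, -5, -12, -18, -10, -7, 0]
D(7):
  [0, -1, -4, -11, -2, 0, -7]
  [-6, 0, -10, -17, -8, -6, -6]
  [2, 3, 0, -8, 2, 3, -3]
  [1, 2, -1, 0, 1, 2, -4]
  [-5, 1, -9, -14, 0, -5, -5]
  [-1, -2, -5, -11, -3, 0, -8]
  [-8, -5, -12, -18, -10, -7, 0]
Answer: G*[0][5] = 0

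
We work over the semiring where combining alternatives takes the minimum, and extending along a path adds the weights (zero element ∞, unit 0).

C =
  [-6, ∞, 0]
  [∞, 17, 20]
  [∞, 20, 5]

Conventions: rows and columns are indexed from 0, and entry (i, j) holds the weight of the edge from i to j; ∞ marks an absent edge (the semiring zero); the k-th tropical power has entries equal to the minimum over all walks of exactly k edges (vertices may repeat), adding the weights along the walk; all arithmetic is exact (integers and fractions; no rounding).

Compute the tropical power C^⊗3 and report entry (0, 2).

C^⊗2:
  [-12, 20, -6]
  [∞, 34, 25]
  [∞, 25, 10]
C^⊗3:
  [-18, 14, -12]
  [∞, 45, 30]
  [∞, 30, 15]
Key observation: the optimum is the walk 0->0->0->2, with weight (-6) + (-6) + 0 = -12.
Optimal value attained by: walk 0->0->0->2.
Answer: (C^⊗3)[0][2] = -12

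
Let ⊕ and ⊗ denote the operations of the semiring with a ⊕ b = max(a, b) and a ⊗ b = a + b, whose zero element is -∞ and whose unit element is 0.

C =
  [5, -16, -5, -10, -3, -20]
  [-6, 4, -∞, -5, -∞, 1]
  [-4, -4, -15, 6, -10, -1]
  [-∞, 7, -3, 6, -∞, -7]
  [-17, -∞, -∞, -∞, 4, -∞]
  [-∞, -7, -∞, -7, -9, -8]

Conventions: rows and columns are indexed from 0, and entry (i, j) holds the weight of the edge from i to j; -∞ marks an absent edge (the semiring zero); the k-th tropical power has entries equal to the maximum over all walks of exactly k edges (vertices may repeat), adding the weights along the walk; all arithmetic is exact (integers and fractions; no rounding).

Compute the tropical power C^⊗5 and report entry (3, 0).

C^⊗2:
  [10, -3, 0, 1, 2, -6]
  [-1, 8, -8, 1, -8, 5]
  [1, 13, 3, 12, -6, -1]
  [1, 13, 3, 12, -13, 8]
  [-12, -33, -22, -27, 8, -37]
  [-13, 0, -10, -1, -5, -6]
C^⊗3:
  [15, 8, 5, 7, 7, -1]
  [4, 12, -2, 7, -4, 9]
  [7, 19, 9, 18, -2, 14]
  [7, 19, 9, 18, -1, 14]
  [-7, -20, -17, -16, 12, -23]
  [-6, 6, -4, 5, -1, 1]
C^⊗4:
  [20, 14, 10, 13, 12, 9]
  [9, 16, 4, 13, 1, 13]
  [13, 25, 15, 24, 5, 20]
  [13, 25, 15, 24, 5, 20]
  [-2, -9, -12, -10, 16, -18]
  [0, 12, 2, 11, 3, 7]
C^⊗5:
  [25, 20, 15, 19, 17, 15]
  [14, 20, 10, 19, 6, 17]
  [19, 31, 21, 30, 11, 26]
  [19, 31, 21, 30, 11, 26]
  [3, -3, -7, -4, 20, -8]
  [6, 18, 8, 17, 7, 13]
Key observation: the optimum is the walk 3->3->3->3->1->0, with weight 6 + 6 + 6 + 7 + (-6) = 19.
Optimal value attained by: walk 3->3->3->3->1->0.
Answer: (C^⊗5)[3][0] = 19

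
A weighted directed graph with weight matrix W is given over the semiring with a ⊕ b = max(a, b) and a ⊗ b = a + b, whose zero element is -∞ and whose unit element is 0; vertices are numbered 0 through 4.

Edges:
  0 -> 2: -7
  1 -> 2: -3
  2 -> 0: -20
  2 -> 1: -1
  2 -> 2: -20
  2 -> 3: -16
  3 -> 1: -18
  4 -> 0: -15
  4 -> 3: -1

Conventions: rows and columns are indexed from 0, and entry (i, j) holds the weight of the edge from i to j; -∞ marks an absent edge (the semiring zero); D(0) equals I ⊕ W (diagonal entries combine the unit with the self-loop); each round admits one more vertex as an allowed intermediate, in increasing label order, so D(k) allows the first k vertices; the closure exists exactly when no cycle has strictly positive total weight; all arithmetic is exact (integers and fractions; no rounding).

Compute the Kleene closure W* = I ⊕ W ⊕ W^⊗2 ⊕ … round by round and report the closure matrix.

D(0):
  [0, -∞, -7, -∞, -∞]
  [-∞, 0, -3, -∞, -∞]
  [-20, -1, 0, -16, -∞]
  [-∞, -18, -∞, 0, -∞]
  [-15, -∞, -∞, -1, 0]
D(1):
  [0, -∞, -7, -∞, -∞]
  [-∞, 0, -3, -∞, -∞]
  [-20, -1, 0, -16, -∞]
  [-∞, -18, -∞, 0, -∞]
  [-15, -∞, -22, -1, 0]
D(2):
  [0, -∞, -7, -∞, -∞]
  [-∞, 0, -3, -∞, -∞]
  [-20, -1, 0, -16, -∞]
  [-∞, -18, -21, 0, -∞]
  [-15, -∞, -22, -1, 0]
D(3):
  [0, -8, -7, -23, -∞]
  [-23, 0, -3, -19, -∞]
  [-20, -1, 0, -16, -∞]
  [-41, -18, -21, 0, -∞]
  [-15, -23, -22, -1, 0]
D(4):
  [0, -8, -7, -23, -∞]
  [-23, 0, -3, -19, -∞]
  [-20, -1, 0, -16, -∞]
  [-41, -18, -21, 0, -∞]
  [-15, -19, -22, -1, 0]
D(5):
  [0, -8, -7, -23, -∞]
  [-23, 0, -3, -19, -∞]
  [-20, -1, 0, -16, -∞]
  [-41, -18, -21, 0, -∞]
  [-15, -19, -22, -1, 0]
Answer: W* = [[0, -8, -7, -23, -∞], [-23, 0, -3, -19, -∞], [-20, -1, 0, -16, -∞], [-41, -18, -21, 0, -∞], [-15, -19, -22, -1, 0]]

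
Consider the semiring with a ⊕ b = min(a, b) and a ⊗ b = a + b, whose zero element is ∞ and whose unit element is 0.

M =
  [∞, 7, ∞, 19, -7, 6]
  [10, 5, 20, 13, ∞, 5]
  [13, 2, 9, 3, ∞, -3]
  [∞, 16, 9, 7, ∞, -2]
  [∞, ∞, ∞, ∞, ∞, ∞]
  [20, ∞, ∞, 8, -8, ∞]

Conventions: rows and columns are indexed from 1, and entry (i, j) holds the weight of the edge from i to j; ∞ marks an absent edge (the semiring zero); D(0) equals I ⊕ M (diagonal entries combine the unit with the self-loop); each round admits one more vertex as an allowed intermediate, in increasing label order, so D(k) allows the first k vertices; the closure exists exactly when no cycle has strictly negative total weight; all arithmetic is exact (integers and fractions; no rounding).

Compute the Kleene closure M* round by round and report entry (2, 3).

D(0):
  [0, 7, ∞, 19, -7, 6]
  [10, 0, 20, 13, ∞, 5]
  [13, 2, 0, 3, ∞, -3]
  [∞, 16, 9, 0, ∞, -2]
  [∞, ∞, ∞, ∞, 0, ∞]
  [20, ∞, ∞, 8, -8, 0]
D(1):
  [0, 7, ∞, 19, -7, 6]
  [10, 0, 20, 13, 3, 5]
  [13, 2, 0, 3, 6, -3]
  [∞, 16, 9, 0, ∞, -2]
  [∞, ∞, ∞, ∞, 0, ∞]
  [20, 27, ∞, 8, -8, 0]
D(2):
  [0, 7, 27, 19, -7, 6]
  [10, 0, 20, 13, 3, 5]
  [12, 2, 0, 3, 5, -3]
  [26, 16, 9, 0, 19, -2]
  [∞, ∞, ∞, ∞, 0, ∞]
  [20, 27, 47, 8, -8, 0]
D(3):
  [0, 7, 27, 19, -7, 6]
  [10, 0, 20, 13, 3, 5]
  [12, 2, 0, 3, 5, -3]
  [21, 11, 9, 0, 14, -2]
  [∞, ∞, ∞, ∞, 0, ∞]
  [20, 27, 47, 8, -8, 0]
D(4):
  [0, 7, 27, 19, -7, 6]
  [10, 0, 20, 13, 3, 5]
  [12, 2, 0, 3, 5, -3]
  [21, 11, 9, 0, 14, -2]
  [∞, ∞, ∞, ∞, 0, ∞]
  [20, 19, 17, 8, -8, 0]
D(5):
  [0, 7, 27, 19, -7, 6]
  [10, 0, 20, 13, 3, 5]
  [12, 2, 0, 3, 5, -3]
  [21, 11, 9, 0, 14, -2]
  [∞, ∞, ∞, ∞, 0, ∞]
  [20, 19, 17, 8, -8, 0]
D(6):
  [0, 7, 23, 14, -7, 6]
  [10, 0, 20, 13, -3, 5]
  [12, 2, 0, 3, -11, -3]
  [18, 11, 9, 0, -10, -2]
  [∞, ∞, ∞, ∞, 0, ∞]
  [20, 19, 17, 8, -8, 0]
Answer: M*[2][3] = 20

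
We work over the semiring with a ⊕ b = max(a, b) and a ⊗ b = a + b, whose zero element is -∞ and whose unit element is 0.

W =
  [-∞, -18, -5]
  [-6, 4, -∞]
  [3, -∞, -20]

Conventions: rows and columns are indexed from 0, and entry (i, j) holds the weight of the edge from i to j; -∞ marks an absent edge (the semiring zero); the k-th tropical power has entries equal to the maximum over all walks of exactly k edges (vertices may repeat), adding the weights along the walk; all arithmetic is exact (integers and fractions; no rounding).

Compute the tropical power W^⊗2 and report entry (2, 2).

W^⊗2:
  [-2, -14, -25]
  [-2, 8, -11]
  [-17, -15, -2]
Key observation: the optimum is the walk 2->0->2, with weight 3 + (-5) = -2.
Optimal value attained by: walk 2->0->2.
Answer: (W^⊗2)[2][2] = -2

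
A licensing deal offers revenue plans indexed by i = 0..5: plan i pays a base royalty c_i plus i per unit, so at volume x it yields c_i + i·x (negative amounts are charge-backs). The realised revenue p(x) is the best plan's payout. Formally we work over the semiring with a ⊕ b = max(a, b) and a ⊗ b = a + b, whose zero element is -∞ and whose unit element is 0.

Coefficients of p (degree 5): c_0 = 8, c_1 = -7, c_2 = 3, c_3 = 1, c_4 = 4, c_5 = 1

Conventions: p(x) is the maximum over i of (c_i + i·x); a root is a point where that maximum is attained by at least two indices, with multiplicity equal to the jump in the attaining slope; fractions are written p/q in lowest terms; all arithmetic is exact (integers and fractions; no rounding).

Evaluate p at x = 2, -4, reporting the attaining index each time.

p(2) = max(8+0·2=8, -7+1·2=-5, 3+2·2=7, 1+3·2=7, 4+4·2=12, 1+5·2=11) = 12 (attained by i=4)
p(-4) = max(8+0·(-4)=8, -7+1·(-4)=-11, 3+2·(-4)=-5, 1+3·(-4)=-11, 4+4·(-4)=-12, 1+5·(-4)=-19) = 8 (attained by i=0)
Answer: p(2) = 12; p(-4) = 8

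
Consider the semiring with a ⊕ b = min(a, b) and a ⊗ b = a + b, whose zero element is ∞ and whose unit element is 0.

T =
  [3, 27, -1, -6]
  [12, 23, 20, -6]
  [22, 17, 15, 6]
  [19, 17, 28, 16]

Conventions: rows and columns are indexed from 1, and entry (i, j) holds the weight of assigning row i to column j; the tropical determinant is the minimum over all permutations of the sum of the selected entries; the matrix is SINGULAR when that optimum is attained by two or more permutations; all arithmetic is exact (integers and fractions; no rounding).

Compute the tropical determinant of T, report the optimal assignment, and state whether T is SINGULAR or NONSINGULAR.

σ = (1, 2, 3, 4): 3 + 23 + 15 + 16 = 57
σ = (1, 2, 4, 3): 3 + 23 + 6 + 28 = 60
σ = (1, 3, 2, 4): 3 + 20 + 17 + 16 = 56
σ = (1, 3, 4, 2): 3 + 20 + 6 + 17 = 46
σ = (1, 4, 2, 3): 3 + (-6) + 17 + 28 = 42
σ = (1, 4, 3, 2): 3 + (-6) + 15 + 17 = 29
σ = (2, 1, 3, 4): 27 + 12 + 15 + 16 = 70
σ = (2, 1, 4, 3): 27 + 12 + 6 + 28 = 73
σ = (2, 3, 1, 4): 27 + 20 + 22 + 16 = 85
σ = (2, 3, 4, 1): 27 + 20 + 6 + 19 = 72
σ = (2, 4, 1, 3): 27 + (-6) + 22 + 28 = 71
σ = (2, 4, 3, 1): 27 + (-6) + 15 + 19 = 55
σ = (3, 1, 2, 4): (-1) + 12 + 17 + 16 = 44
σ = (3, 1, 4, 2): (-1) + 12 + 6 + 17 = 34
σ = (3, 2, 1, 4): (-1) + 23 + 22 + 16 = 60
σ = (3, 2, 4, 1): (-1) + 23 + 6 + 19 = 47
σ = (3, 4, 1, 2): (-1) + (-6) + 22 + 17 = 32
σ = (3, 4, 2, 1): (-1) + (-6) + 17 + 19 = 29
σ = (4, 1, 2, 3): (-6) + 12 + 17 + 28 = 51
σ = (4, 1, 3, 2): (-6) + 12 + 15 + 17 = 38
σ = (4, 2, 1, 3): (-6) + 23 + 22 + 28 = 67
σ = (4, 2, 3, 1): (-6) + 23 + 15 + 19 = 51
σ = (4, 3, 1, 2): (-6) + 20 + 22 + 17 = 53
σ = (4, 3, 2, 1): (-6) + 20 + 17 + 19 = 50
Optimal value attained by: σ = (1, 4, 3, 2).
Answer: det⊕(T) = 29; verdict: SINGULAR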